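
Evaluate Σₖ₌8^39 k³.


Σₖ₌8^39 k³ = [39·40/2]² − [7·8/2]²
= 608400 − 784 = 607616

Σk³ = 607616


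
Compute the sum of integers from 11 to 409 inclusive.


Σₖ₌11^409 k = Σₖ₌₁^409 k − Σₖ₌₁^10 k
= 409·410/2 − 10·11/2
= 83845 − 55 = 83790

Σk = 83790


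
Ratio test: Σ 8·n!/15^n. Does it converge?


aₙ = 8·n!/15^n
a_{n+1}/aₙ = (n+1)!/15^(n+1) × 15^n/n!  (constant 8 cancels)
= (n+1)/15
L = lim(n→∞) (n+1)/15 = ∞
L > 1 → series DIVERGES

Diverges (ratio test: L = ∞ > 1)


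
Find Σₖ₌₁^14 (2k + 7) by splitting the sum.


Σ(2k+7) = 2·Σk + 7·n
= 2·105 + 7·14
= 210 + 98 = 308

Σ = 308


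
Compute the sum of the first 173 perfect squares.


n = 173
n(n+1)(2n+1)/6 = 173×174×347/6
= 10445394/6 = 1740899

Σk² = 1740899


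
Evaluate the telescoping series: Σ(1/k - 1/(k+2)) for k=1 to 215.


Telescoping with gap 2: two head and two tail terms survive.
= (1 + 1/2) - (1/216 + 1/217)
= 3/2 - 1/216 - 1/217 = 69875/46872

Sum = 69875/46872


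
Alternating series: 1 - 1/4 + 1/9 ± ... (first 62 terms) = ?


S = 1 - 1/4 + 1/9 - 1/16 + 1/25 - 1/36 + 1/49 - 1/64 ± ...
= 0.8223
(Full series converges to +π²/12 ≈ +0.8225)

S_62 = 0.8223


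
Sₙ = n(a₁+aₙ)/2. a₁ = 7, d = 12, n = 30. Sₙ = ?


aₙ = 7 + (30-1)×12 = 355
Sₙ = n(a₁+aₙ)/2 = 30×(7+355)/2
= 30×362/2 = 5430

S_30 = 5430


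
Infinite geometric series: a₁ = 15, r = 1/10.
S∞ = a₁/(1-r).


S∞ = a₁/(1-r) = 15/(1 - 1/10)
= 15/(9/10)
= 50/3

S∞ = 50/3


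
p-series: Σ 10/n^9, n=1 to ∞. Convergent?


p-series test: Σ c/n^p converges if p > 1, diverges if p ≤ 1 (constant c > 0 doesn't affect convergence).
p = 9
9 > 1 → CONVERGES

Converges (p = 9 > 1)


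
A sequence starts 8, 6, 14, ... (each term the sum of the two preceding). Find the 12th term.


Computing iteratively: 8, 6, 14, 20, 34, 54, 88, 142, 230, 372, 602, 974
a_12 = 974

a_12 = 974


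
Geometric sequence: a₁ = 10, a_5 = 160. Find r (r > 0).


r^(n-1) = aₙ/a₁
r^4 = 160/10 = 16
r = 16^(1/4)
= ±2; taking r > 0 gives r = 2

r = 2


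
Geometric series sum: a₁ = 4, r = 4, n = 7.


Sₙ = 4×(4^7 - 1)/(4 - 1)
= 4×(16384 - 1)/3
= 4×16383/3
= 21844

S_7 = 21844


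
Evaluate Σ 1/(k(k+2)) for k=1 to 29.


1/(k(k+2)) = (1/2)·(1/k - 1/(k+2)) (partial fractions)
Telescoping: Σ = (1/2)·(1 + 1/2 - 1/30 - 1/31) = 667/930

Sum = 667/930


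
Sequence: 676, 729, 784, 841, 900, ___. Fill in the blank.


Pattern: perfect squares: n²
Terms: 676, 729, 784, 841, 900
Next term = 961

Next term = 961


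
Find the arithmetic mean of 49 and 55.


AM = (49 + 55)/2 = 104/2 = 52

AM = 52


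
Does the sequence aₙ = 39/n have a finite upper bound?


a₁ = 39, a₂ = 39/2, a₃ = 39/3, ...
0 < aₙ ≤ 39 for all n ≥ 1
Lower bound: 0, Upper bound: 39
The sequence IS bounded

Bounded (0 < aₙ ≤ 39)


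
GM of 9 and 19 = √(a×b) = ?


GM = √(9×19) = √171 = 13.0767

GM = 13.0767


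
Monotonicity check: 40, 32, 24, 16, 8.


Differences: -8, -8, -8, -8
All differences < 0 → strictly DECREASING

Monotonically decreasing


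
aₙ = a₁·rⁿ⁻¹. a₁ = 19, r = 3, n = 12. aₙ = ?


aₙ = a₁·r^(n-1)
= 19×3^11
= 19×177147
= 3365793

a_12 = 3365793


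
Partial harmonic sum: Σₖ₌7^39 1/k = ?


Σₖ₌7^39 1/k = 1/7 + 1/8 + 1/9 + ... + 1/39
= 876018803354593/485721041551200
≈ 1.8035

Sum = 876018803354593/485721041551200 ≈ 1.8035


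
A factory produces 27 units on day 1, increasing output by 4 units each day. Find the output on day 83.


aₙ = a₁ + (n-1)d
= 27 + (83-1)×4
= 27 + 328
= 355

a_83 = 355


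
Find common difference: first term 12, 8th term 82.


d = (aₙ - a₁)/(n-1)
= (82 - 12)/(8-1)
= 70/7 = 10

d = 10


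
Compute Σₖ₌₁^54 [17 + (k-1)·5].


aₙ = 17 + (54-1)×5 = 282
Sₙ = n(a₁+aₙ)/2 = 54×(17+282)/2
= 54×299/2 = 8073

S_54 = 8073


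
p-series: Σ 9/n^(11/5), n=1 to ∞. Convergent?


p-series test: Σ c/n^p converges if p > 1, diverges if p ≤ 1 (constant c > 0 doesn't affect convergence).
p = 11/5
11/5 > 1 → CONVERGES

Converges (p = 11/5 > 1)


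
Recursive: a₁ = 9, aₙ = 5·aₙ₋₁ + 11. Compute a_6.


Computing step by step:
a_1 = 9
a_2 = 56
a_3 = 291
a_4 = 1466
a_5 = 7341
a_6 = 36716


a_6 = 36716


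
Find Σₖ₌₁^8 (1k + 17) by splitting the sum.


Σ(1k+17) = 1·Σk + 17·n
= 1·36 + 17·8
= 36 + 136 = 172

Σ = 172


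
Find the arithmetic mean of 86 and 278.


AM = (86 + 278)/2 = 364/2 = 182

AM = 182


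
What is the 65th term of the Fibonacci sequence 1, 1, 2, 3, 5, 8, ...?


Fibonacci sequence: 1, 1, 2, 3, 5, 8, 13, 21, 34, 55, 89, ...
F(65) = 17167680177565

F(65) = 17167680177565


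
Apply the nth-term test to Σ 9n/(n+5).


lim(n→∞) 9n/(n+5) = 9/1 = 9  (divide numerator and denominator by n)
lim aₙ = 9 ≠ 0 → series DIVERGES

Diverges (lim aₙ = 9 ≠ 0)


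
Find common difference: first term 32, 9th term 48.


d = (aₙ - a₁)/(n-1)
= (48 - 32)/(9-1)
= 16/8 = 2

d = 2


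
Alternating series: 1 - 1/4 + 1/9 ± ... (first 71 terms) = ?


S = 1 - 1/4 + 1/9 - 1/16 + 1/25 - 1/36 + 1/49 - 1/64 ± ...
= 0.8226
(Full series converges to +π²/12 ≈ +0.8225)

S_71 = 0.8226


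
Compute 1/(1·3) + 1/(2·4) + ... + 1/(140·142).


1/(k(k+2)) = (1/2)·(1/k - 1/(k+2)) (partial fractions)
Telescoping: Σ = (1/2)·(1 + 1/2 - 1/141 - 1/142) = 14875/20022

Sum = 14875/20022


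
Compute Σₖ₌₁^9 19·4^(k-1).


Sₙ = 19×(4^9 - 1)/(4 - 1)
= 19×(262144 - 1)/3
= 19×262143/3
= 1660239

S_9 = 1660239


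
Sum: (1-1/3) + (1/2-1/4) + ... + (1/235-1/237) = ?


Telescoping with gap 2: two head and two tail terms survive.
= (1 + 1/2) - (1/236 + 1/237)
= 3/2 - 1/236 - 1/237 = 83425/55932

Sum = 83425/55932


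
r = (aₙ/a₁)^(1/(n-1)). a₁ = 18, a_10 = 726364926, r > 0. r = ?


r^(n-1) = aₙ/a₁
r^9 = 726364926/18 = 40353607
r = 40353607^(1/9)
= 7

r = 7


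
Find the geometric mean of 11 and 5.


GM = √(11×5) = √55 = 7.4162

GM = 7.4162


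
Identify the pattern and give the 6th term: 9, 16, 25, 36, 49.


Pattern: perfect squares: n²
Terms: 9, 16, 25, 36, 49
Next term = 64

Next term = 64


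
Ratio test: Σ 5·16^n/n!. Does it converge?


aₙ = 5·16^n/n!
a_{n+1}/aₙ = 16^(n+1)/(n+1)! × n!/16^n  (constant 5 cancels)
= 16/(n+1)
L = lim(n→∞) 16/(n+1) = 0
L < 1 → series CONVERGES

Converges (ratio test: L = 0 < 1)


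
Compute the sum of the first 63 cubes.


n(n+1)/2 = 63×64/2 = 2016
Σk³ = 2016² = 4064256

Σk³ = 4064256


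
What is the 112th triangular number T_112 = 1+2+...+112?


n(n+1)/2 = 112×113/2 = 12656/2 = 6328

Σk = 6328


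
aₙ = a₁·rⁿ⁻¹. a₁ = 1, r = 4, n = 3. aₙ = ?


aₙ = a₁·r^(n-1)
= 1×4^2
= 1×16
= 16

a_3 = 16


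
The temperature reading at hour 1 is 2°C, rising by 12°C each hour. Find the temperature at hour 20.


aₙ = a₁ + (n-1)d
= 2 + (20-1)×12
= 2 + 228
= 230

a_20 = 230


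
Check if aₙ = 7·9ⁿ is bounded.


aₙ = 7·9ⁿ → as n→∞, aₙ→∞ (since base 9 > 1)
No finite upper bound exists
The sequence is UNBOUNDED

Unbounded (aₙ → ∞ as n → ∞)


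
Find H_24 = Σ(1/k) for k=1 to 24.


H_24 = 1/1 + 1/2 + 1/3 + ... + 1/24
= 1347822955/356948592
≈ 3.776

H_24 = 1347822955/356948592 ≈ 3.776


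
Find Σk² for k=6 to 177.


Σₖ₌6^177 k² = Σₖ₌₁^177 k² − Σₖ₌₁^5 k²
= 177·178·355/6 − 5·6·11/6
= 1864105 − 55 = 1864050

Σk² = 1864050


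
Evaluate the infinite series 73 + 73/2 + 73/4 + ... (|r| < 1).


S∞ = a₁/(1-r) = 73/(1 - 1/2)
= 73/(1/2)
= 146

S∞ = 146


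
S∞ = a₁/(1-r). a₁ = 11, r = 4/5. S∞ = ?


S∞ = a₁/(1-r) = 11/(1 - 4/5)
= 11/(1/5)
= 55

S∞ = 55


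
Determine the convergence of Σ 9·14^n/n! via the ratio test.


aₙ = 9·14^n/n!
a_{n+1}/aₙ = 14^(n+1)/(n+1)! × n!/14^n  (constant 9 cancels)
= 14/(n+1)
L = lim(n→∞) 14/(n+1) = 0
L < 1 → series CONVERGES

Converges (ratio test: L = 0 < 1)


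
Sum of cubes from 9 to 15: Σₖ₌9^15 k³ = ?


Σₖ₌9^15 k³ = [15·16/2]² − [8·9/2]²
= 14400 − 1296 = 13104

Σk³ = 13104


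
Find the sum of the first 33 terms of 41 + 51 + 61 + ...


aₙ = 41 + (33-1)×10 = 361
Sₙ = n(a₁+aₙ)/2 = 33×(41+361)/2
= 33×402/2 = 6633

S_33 = 6633


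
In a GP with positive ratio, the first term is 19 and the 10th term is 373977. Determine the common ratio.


r^(n-1) = aₙ/a₁
r^9 = 373977/19 = 19683
r = 19683^(1/9)
= 3

r = 3


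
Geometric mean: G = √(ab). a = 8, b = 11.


GM = √(8×11) = √88 = 9.3808

GM = 9.3808


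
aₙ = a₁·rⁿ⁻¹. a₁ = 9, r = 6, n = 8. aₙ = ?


aₙ = a₁·r^(n-1)
= 9×6^7
= 9×279936
= 2519424

a_8 = 2519424


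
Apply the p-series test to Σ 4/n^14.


p-series test: Σ c/n^p converges if p > 1, diverges if p ≤ 1 (constant c > 0 doesn't affect convergence).
p = 14
14 > 1 → CONVERGES

Converges (p = 14 > 1)


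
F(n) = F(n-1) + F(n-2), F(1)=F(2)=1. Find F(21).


Fibonacci sequence: 1, 1, 2, 3, 5, 8, 13, 21, 34, 55, 89, ...
F(21) = 10946

F(21) = 10946


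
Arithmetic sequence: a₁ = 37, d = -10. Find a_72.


aₙ = a₁ + (n-1)d
= 37 + (72-1)×-10
= 37 - 710
= -673

a_72 = -673


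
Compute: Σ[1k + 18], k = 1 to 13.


Σ(1k+18) = 1·Σk + 18·n
= 1·91 + 18·13
= 91 + 234 = 325

Σ = 325


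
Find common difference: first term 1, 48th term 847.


d = (aₙ - a₁)/(n-1)
= (847 - 1)/(48-1)
= 846/47 = 18

d = 18


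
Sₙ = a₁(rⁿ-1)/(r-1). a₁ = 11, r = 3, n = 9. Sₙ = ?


Sₙ = 11×(3^9 - 1)/(3 - 1)
= 11×(19683 - 1)/2
= 11×19682/2
= 108251

S_9 = 108251


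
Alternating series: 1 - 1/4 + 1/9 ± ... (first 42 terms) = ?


S = 1 - 1/4 + 1/9 - 1/16 + 1/25 - 1/36 + 1/49 - 1/64 ± ...
= 0.8222
(Full series converges to +π²/12 ≈ +0.8225)

S_42 = 0.8222


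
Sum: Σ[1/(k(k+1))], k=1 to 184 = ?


1/(k(k+1)) = 1/k - 1/(k+1) (partial fractions)
Telescoping: Σ = 1 - 1/185 = 184/185

Sum = 184/185


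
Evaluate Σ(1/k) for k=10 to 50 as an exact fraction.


Σₖ₌10^50 1/k = 1/10 + 1/11 + 1/12 + ... + 1/50
= 5176139057077344436979/3099044504245996706400
≈ 1.6702

Sum = 5176139057077344436979/3099044504245996706400 ≈ 1.6702


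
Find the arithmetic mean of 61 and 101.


AM = (61 + 101)/2 = 162/2 = 81

AM = 81


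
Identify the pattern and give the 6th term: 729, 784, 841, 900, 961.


Pattern: perfect squares: n²
Terms: 729, 784, 841, 900, 961
Next term = 1024

Next term = 1024


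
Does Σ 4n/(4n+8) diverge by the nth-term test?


lim(n→∞) 4n/(4n+8) = 4/4 = 1  (divide numerator and denominator by n)
lim aₙ = 1 ≠ 0 → series DIVERGES

Diverges (lim aₙ = 1 ≠ 0)


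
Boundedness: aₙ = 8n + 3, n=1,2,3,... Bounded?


aₙ = 8n + 3 → as n→∞, aₙ→∞
No finite upper bound exists
The sequence is UNBOUNDED

Unbounded (aₙ → ∞ as n → ∞)


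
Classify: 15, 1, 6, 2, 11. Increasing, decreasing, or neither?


Differences: -14, 5, -4, 9
Difference at position 2 is +5 (> 0) but position 1 is -14 (< 0) — sequence both rises and falls
→ NOT monotonic

Not monotonic


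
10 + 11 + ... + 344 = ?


Σₖ₌10^344 k = Σₖ₌₁^344 k − Σₖ₌₁^9 k
= 344·345/2 − 9·10/2
= 59340 − 45 = 59295

Σk = 59295


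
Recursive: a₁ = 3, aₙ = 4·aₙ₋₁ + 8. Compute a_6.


Computing step by step:
a_1 = 3
a_2 = 20
a_3 = 88
a_4 = 360
a_5 = 1448
a_6 = 5800


a_6 = 5800


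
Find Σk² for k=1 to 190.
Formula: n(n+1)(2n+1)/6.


n = 190
n(n+1)(2n+1)/6 = 190×191×381/6
= 13826490/6 = 2304415

Σk² = 2304415


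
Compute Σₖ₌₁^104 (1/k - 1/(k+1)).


Telescoping: adjacent terms cancel.
= 1/1 - 1/105
= 1 - 1/105 = 104/105

Sum = 104/105


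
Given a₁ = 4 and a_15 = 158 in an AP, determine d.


d = (aₙ - a₁)/(n-1)
= (158 - 4)/(15-1)
= 154/14 = 11

d = 11


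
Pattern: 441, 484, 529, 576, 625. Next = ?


Pattern: perfect squares: n²
Terms: 441, 484, 529, 576, 625
Next term = 676

Next term = 676


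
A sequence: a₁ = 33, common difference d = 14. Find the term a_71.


aₙ = a₁ + (n-1)d
= 33 + (71-1)×14
= 33 + 980
= 1013

a_71 = 1013


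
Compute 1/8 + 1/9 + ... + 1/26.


Σₖ₌8^26 1/k = 1/8 + 1/9 + 1/10 + ... + 1/26
= 11257824607/8923714800
≈ 1.2616

Sum = 11257824607/8923714800 ≈ 1.2616


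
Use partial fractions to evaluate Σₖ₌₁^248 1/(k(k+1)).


1/(k(k+1)) = 1/k - 1/(k+1) (partial fractions)
Telescoping: Σ = 1 - 1/249 = 248/249

Sum = 248/249


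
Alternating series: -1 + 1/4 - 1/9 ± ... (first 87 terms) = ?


S = -1 + 1/4 - 1/9 + 1/16 - 1/25 + 1/36 - 1/49 + 1/64 ± ...
= -0.8225
(Full series converges to -π²/12 ≈ -0.8225)

S_87 = -0.8225


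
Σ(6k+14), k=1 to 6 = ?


Σ(6k+14) = 6·Σk + 14·n
= 6·21 + 14·6
= 126 + 84 = 210

Σ = 210


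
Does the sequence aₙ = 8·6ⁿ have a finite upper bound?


aₙ = 8·6ⁿ → as n→∞, aₙ→∞ (since base 6 > 1)
No finite upper bound exists
The sequence is UNBOUNDED

Unbounded (aₙ → ∞ as n → ∞)


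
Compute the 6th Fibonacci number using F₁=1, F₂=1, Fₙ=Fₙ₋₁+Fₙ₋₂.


Fibonacci sequence: 1, 1, 2, 3, 5, 8
F(6) = 8

F(6) = 8


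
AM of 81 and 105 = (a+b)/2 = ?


AM = (81 + 105)/2 = 186/2 = 93

AM = 93


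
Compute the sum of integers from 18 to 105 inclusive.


Σₖ₌18^105 k = Σₖ₌₁^105 k − Σₖ₌₁^17 k
= 105·106/2 − 17·18/2
= 5565 − 153 = 5412

Σk = 5412


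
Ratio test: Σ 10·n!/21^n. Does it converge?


aₙ = 10·n!/21^n
a_{n+1}/aₙ = (n+1)!/21^(n+1) × 21^n/n!  (constant 10 cancels)
= (n+1)/21
L = lim(n→∞) (n+1)/21 = ∞
L > 1 → series DIVERGES

Diverges (ratio test: L = ∞ > 1)


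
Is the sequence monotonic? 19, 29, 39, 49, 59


Differences: 10, 10, 10, 10
All differences > 0 → strictly INCREASING

Monotonically increasing


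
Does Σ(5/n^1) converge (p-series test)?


p-series test: Σ c/n^p converges if p > 1, diverges if p ≤ 1 (constant c > 0 doesn't affect convergence).
p = 1
1 ≤ 1 → DIVERGES

Diverges (p = 1 ≤ 1)


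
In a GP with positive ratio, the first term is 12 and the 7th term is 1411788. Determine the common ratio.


r^(n-1) = aₙ/a₁
r^6 = 1411788/12 = 117649
r = 117649^(1/6)
= ±7; taking r > 0 gives r = 7

r = 7


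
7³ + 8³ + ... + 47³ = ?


Σₖ₌7^47 k³ = [47·48/2]² − [6·7/2]²
= 1272384 − 441 = 1271943

Σk³ = 1271943


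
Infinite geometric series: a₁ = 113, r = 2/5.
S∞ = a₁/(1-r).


S∞ = a₁/(1-r) = 113/(1 - 2/5)
= 113/(3/5)
= 565/3

S∞ = 565/3


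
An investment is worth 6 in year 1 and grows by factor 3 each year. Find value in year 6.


aₙ = a₁·r^(n-1)
= 6×3^5
= 6×243
= 1458

a_6 = 1458


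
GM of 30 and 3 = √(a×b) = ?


GM = √(30×3) = √90 = 9.4868

GM = 9.4868


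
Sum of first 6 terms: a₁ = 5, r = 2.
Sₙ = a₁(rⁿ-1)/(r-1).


Sₙ = 5×(2^6 - 1)/(2 - 1)
= 5×(64 - 1)/1
= 5×63/1
= 315

S_6 = 315


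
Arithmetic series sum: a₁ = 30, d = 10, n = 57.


aₙ = 30 + (57-1)×10 = 590
Sₙ = n(a₁+aₙ)/2 = 57×(30+590)/2
= 57×620/2 = 17670

S_57 = 17670


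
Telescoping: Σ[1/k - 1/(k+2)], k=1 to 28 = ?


Telescoping with gap 2: two head and two tail terms survive.
= (1 + 1/2) - (1/29 + 1/30)
= 3/2 - 1/29 - 1/30 = 623/435

Sum = 623/435


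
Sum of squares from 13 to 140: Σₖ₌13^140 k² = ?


Σₖ₌13^140 k² = Σₖ₌₁^140 k² − Σₖ₌₁^12 k²
= 140·141·281/6 − 12·13·25/6
= 924490 − 650 = 923840

Σk² = 923840


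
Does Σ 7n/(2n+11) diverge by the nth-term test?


lim(n→∞) 7n/(2n+11) = 7/2 = 7/2  (divide numerator and denominator by n)
lim aₙ = 7/2 ≠ 0 → series DIVERGES

Diverges (lim aₙ = 7/2 ≠ 0)


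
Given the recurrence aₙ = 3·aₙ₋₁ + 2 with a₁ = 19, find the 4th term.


Computing step by step:
a_1 = 19
a_2 = 59
a_3 = 179
a_4 = 539


a_4 = 539


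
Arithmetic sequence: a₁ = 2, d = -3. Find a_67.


aₙ = a₁ + (n-1)d
= 2 + (67-1)×-3
= 2 - 198
= -196

a_67 = -196


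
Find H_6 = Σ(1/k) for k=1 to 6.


H_6 = 1/1 + 1/2 + 1/3 + 1/4 + 1/5 + 1/6
= 49/20
≈ 2.45

H_6 = 49/20 ≈ 2.45


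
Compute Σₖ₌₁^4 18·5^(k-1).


Sₙ = 18×(5^4 - 1)/(5 - 1)
= 18×(625 - 1)/4
= 18×624/4
= 2808

S_4 = 2808


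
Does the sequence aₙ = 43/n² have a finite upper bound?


a₁ = 43, a₂ = 43/4, a₃ = 43/9, ...
0 < aₙ ≤ 43 for all n ≥ 1
The sequence IS bounded

Bounded (0 < aₙ ≤ 43)


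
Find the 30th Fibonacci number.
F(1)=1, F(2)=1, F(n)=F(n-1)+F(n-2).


Fibonacci sequence: 1, 1, 2, 3, 5, 8, 13, 21, 34, 55, 89, ...
F(30) = 832040

F(30) = 832040


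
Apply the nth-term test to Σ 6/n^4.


lim(n→∞) 6/n^4 = 0
lim aₙ = 0 → nth-term test is INCONCLUSIVE
(Need other tests; this is actually a convergent p-series with p=4 > 1)

Inconclusive (lim aₙ = 0; need another test)


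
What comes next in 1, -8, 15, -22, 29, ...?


Pattern: alternating sign, magnitude arithmetic (d=7)
Terms: 1, -8, 15, -22, 29
Next term = -36

Next term = -36


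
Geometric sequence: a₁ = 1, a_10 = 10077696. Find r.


r^(n-1) = aₙ/a₁
r^9 = 10077696/1 = 10077696
r = 10077696^(1/9)
= 6

r = 6


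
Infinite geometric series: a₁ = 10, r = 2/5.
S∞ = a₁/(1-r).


S∞ = a₁/(1-r) = 10/(1 - 2/5)
= 10/(3/5)
= 50/3

S∞ = 50/3


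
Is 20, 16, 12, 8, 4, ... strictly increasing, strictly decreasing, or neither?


Differences: -4, -4, -4, -4
All differences < 0 → strictly DECREASING

Monotonically decreasing


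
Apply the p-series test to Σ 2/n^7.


p-series test: Σ c/n^p converges if p > 1, diverges if p ≤ 1 (constant c > 0 doesn't affect convergence).
p = 7
7 > 1 → CONVERGES

Converges (p = 7 > 1)


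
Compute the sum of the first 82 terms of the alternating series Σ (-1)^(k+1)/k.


S = 1 - 1/2 + 1/3 - 1/4 + 1/5 - 1/6 + 1/7 - 1/8 ± ...
= 0.6871
(Full series converges to +ln(2) ≈ +0.6931)

S_82 = 0.6871


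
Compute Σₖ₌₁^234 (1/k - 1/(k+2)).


Telescoping with gap 2: two head and two tail terms survive.
= (1 + 1/2) - (1/235 + 1/236)
= 3/2 - 1/235 - 1/236 = 82719/55460

Sum = 82719/55460


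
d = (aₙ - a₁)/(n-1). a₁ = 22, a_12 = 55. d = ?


d = (aₙ - a₁)/(n-1)
= (55 - 22)/(12-1)
= 33/11 = 3

d = 3


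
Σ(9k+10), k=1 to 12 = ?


Σ(9k+10) = 9·Σk + 10·n
= 9·78 + 10·12
= 702 + 120 = 822

Σ = 822


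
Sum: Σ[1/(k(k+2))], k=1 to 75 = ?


1/(k(k+2)) = (1/2)·(1/k - 1/(k+2)) (partial fractions)
Telescoping: Σ = (1/2)·(1 + 1/2 - 1/76 - 1/77) = 8625/11704

Sum = 8625/11704


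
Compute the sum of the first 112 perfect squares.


n = 112
n(n+1)(2n+1)/6 = 112×113×225/6
= 2847600/6 = 474600

Σk² = 474600


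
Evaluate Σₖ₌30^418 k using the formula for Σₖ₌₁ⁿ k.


Σₖ₌30^418 k = Σₖ₌₁^418 k − Σₖ₌₁^29 k
= 418·419/2 − 29·30/2
= 87571 − 435 = 87136

Σk = 87136


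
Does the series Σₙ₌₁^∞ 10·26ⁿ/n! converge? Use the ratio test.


aₙ = 10·26^n/n!
a_{n+1}/aₙ = 26^(n+1)/(n+1)! × n!/26^n  (constant 10 cancels)
= 26/(n+1)
L = lim(n→∞) 26/(n+1) = 0
L < 1 → series CONVERGES

Converges (ratio test: L = 0 < 1)


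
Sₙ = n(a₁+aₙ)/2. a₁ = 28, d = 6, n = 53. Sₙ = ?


aₙ = 28 + (53-1)×6 = 340
Sₙ = n(a₁+aₙ)/2 = 53×(28+340)/2
= 53×368/2 = 9752

S_53 = 9752


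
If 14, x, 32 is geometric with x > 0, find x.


GM = √(14×32) = √448 = 21.166

GM = 21.166


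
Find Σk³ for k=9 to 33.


Σₖ₌9^33 k³ = [33·34/2]² − [8·9/2]²
= 314721 − 1296 = 313425

Σk³ = 313425


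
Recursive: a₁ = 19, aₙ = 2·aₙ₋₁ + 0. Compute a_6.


Computing step by step:
a_1 = 19
a_2 = 38
a_3 = 76
a_4 = 152
a_5 = 304
a_6 = 608


a_6 = 608


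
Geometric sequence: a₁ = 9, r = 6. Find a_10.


aₙ = a₁·r^(n-1)
= 9×6^9
= 9×10077696
= 90699264

a_10 = 90699264


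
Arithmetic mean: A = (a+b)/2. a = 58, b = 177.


AM = (58 + 177)/2 = 235/2 = 117.5

AM = 117.5


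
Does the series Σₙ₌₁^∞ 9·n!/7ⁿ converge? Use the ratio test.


aₙ = 9·n!/7^n
a_{n+1}/aₙ = (n+1)!/7^(n+1) × 7^n/n!  (constant 9 cancels)
= (n+1)/7
L = lim(n→∞) (n+1)/7 = ∞
L > 1 → series DIVERGES

Diverges (ratio test: L = ∞ > 1)


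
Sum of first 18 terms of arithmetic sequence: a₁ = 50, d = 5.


aₙ = 50 + (18-1)×5 = 135
Sₙ = n(a₁+aₙ)/2 = 18×(50+135)/2
= 18×185/2 = 1665

S_18 = 1665


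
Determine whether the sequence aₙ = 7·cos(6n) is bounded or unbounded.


For all n, -1 ≤ cos(6n) ≤ 1, so -7 ≤ 7·cos(6n) ≤ 7
Lower bound: -7, Upper bound: 7
The sequence IS bounded

Bounded (-7 ≤ aₙ ≤ 7)


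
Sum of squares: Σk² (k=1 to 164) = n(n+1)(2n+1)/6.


n = 164
n(n+1)(2n+1)/6 = 164×165×329/6
= 8902740/6 = 1483790

Σk² = 1483790


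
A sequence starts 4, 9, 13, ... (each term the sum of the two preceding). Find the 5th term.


Computing iteratively: 4, 9, 13, 22, 35
a_5 = 35

a_5 = 35


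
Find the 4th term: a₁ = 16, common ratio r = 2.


aₙ = a₁·r^(n-1)
= 16×2^3
= 16×8
= 128

a_4 = 128


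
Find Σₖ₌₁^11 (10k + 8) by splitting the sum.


Σ(10k+8) = 10·Σk + 8·n
= 10·66 + 8·11
= 660 + 88 = 748

Σ = 748


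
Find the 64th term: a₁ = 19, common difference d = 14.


aₙ = a₁ + (n-1)d
= 19 + (64-1)×14
= 19 + 882
= 901

a_64 = 901


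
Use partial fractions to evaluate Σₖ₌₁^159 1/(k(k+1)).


1/(k(k+1)) = 1/k - 1/(k+1) (partial fractions)
Telescoping: Σ = 1 - 1/160 = 159/160

Sum = 159/160


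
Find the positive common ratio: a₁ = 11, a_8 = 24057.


r^(n-1) = aₙ/a₁
r^7 = 24057/11 = 2187
r = 2187^(1/7)
= 3

r = 3


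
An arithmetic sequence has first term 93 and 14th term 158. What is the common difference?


d = (aₙ - a₁)/(n-1)
= (158 - 93)/(14-1)
= 65/13 = 5

d = 5


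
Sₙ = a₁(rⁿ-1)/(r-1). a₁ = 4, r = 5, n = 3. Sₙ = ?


Sₙ = 4×(5^3 - 1)/(5 - 1)
= 4×(125 - 1)/4
= 4×124/4
= 124

S_3 = 124


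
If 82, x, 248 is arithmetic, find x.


AM = (82 + 248)/2 = 330/2 = 165

AM = 165


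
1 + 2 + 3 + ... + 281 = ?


n(n+1)/2 = 281×282/2 = 79242/2 = 39621

Σk = 39621


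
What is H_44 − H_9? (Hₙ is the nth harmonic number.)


Σₖ₌10^44 1/k = 1/10 + 1/11 + 1/12 + ... + 1/44
= 14541561179784203689/9419588158802421600
≈ 1.5438

Sum = 14541561179784203689/9419588158802421600 ≈ 1.5438


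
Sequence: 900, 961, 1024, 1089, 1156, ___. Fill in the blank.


Pattern: perfect squares: n²
Terms: 900, 961, 1024, 1089, 1156
Next term = 1225

Next term = 1225


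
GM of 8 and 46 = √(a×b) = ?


GM = √(8×46) = √368 = 19.1833

GM = 19.1833


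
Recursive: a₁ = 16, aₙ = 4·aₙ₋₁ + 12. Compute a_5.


Computing step by step:
a_1 = 16
a_2 = 76
a_3 = 316
a_4 = 1276
a_5 = 5116


a_5 = 5116


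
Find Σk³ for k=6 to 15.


Σₖ₌6^15 k³ = [15·16/2]² − [5·6/2]²
= 14400 − 225 = 14175

Σk³ = 14175


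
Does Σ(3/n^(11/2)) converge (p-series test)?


p-series test: Σ c/n^p converges if p > 1, diverges if p ≤ 1 (constant c > 0 doesn't affect convergence).
p = 11/2
11/2 > 1 → CONVERGES

Converges (p = 11/2 > 1)


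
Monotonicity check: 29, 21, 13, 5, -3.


Differences: -8, -8, -8, -8
All differences < 0 → strictly DECREASING

Monotonically decreasing


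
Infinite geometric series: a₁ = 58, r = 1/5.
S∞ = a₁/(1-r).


S∞ = a₁/(1-r) = 58/(1 - 1/5)
= 58/(4/5)
= 145/2

S∞ = 145/2


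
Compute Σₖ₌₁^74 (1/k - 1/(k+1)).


Telescoping: adjacent terms cancel.
= 1/1 - 1/75
= 1 - 1/75 = 74/75

Sum = 74/75


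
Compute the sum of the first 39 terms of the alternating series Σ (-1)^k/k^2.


S = -1 + 1/4 - 1/9 + 1/16 - 1/25 + 1/36 - 1/49 + 1/64 ± ...
= -0.8228
(Full series converges to -π²/12 ≈ -0.8225)

S_39 = -0.8228


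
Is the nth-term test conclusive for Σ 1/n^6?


lim(n→∞) 1/n^6 = 0
lim aₙ = 0 → nth-term test is INCONCLUSIVE
(Need other tests; this is actually a convergent p-series with p=6 > 1)

Inconclusive (lim aₙ = 0; need another test)


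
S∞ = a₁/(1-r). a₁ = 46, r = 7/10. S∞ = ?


S∞ = a₁/(1-r) = 46/(1 - 7/10)
= 46/(3/10)
= 460/3

S∞ = 460/3


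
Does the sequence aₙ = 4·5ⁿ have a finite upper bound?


aₙ = 4·5ⁿ → as n→∞, aₙ→∞ (since base 5 > 1)
No finite upper bound exists
The sequence is UNBOUNDED

Unbounded (aₙ → ∞ as n → ∞)


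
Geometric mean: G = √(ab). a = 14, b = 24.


GM = √(14×24) = √336 = 18.3303

GM = 18.3303


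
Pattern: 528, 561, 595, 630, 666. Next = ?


Pattern: triangular numbers: n(n+1)/2
Terms: 528, 561, 595, 630, 666
Next term = 703

Next term = 703


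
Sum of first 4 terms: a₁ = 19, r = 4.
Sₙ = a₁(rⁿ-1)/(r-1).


Sₙ = 19×(4^4 - 1)/(4 - 1)
= 19×(256 - 1)/3
= 19×255/3
= 1615

S_4 = 1615


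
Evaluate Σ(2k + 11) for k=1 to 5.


Σ(2k+11) = 2·Σk + 11·n
= 2·15 + 11·5
= 30 + 55 = 85

Σ = 85


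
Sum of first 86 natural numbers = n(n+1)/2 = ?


n(n+1)/2 = 86×87/2 = 7482/2 = 3741

Σk = 3741


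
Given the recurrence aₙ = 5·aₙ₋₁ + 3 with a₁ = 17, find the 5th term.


Computing step by step:
a_1 = 17
a_2 = 88
a_3 = 443
a_4 = 2218
a_5 = 11093


a_5 = 11093


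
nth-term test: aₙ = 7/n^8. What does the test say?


lim(n→∞) 7/n^8 = 0
lim aₙ = 0 → nth-term test is INCONCLUSIVE
(Need other tests; this is actually a convergent p-series with p=8 > 1)

Inconclusive (lim aₙ = 0; need another test)


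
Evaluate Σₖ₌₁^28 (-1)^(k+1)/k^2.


S = 1 - 1/4 + 1/9 - 1/16 + 1/25 - 1/36 + 1/49 - 1/64 ± ...
= 0.8219
(Full series converges to +π²/12 ≈ +0.8225)

S_28 = 0.8219


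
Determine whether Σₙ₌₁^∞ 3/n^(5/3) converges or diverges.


p-series test: Σ c/n^p converges if p > 1, diverges if p ≤ 1 (constant c > 0 doesn't affect convergence).
p = 5/3
5/3 > 1 → CONVERGES

Converges (p = 5/3 > 1)


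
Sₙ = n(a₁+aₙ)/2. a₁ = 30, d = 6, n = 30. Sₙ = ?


aₙ = 30 + (30-1)×6 = 204
Sₙ = n(a₁+aₙ)/2 = 30×(30+204)/2
= 30×234/2 = 3510

S_30 = 3510


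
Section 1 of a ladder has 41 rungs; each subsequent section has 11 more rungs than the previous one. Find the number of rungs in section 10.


aₙ = a₁ + (n-1)d
= 41 + (10-1)×11
= 41 + 99
= 140

a_10 = 140


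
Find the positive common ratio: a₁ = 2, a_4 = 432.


r^(n-1) = aₙ/a₁
r^3 = 432/2 = 216
r = 216^(1/3)
= 6

r = 6


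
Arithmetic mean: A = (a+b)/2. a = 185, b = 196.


AM = (185 + 196)/2 = 381/2 = 190.5

AM = 190.5


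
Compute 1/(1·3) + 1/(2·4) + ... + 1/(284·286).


1/(k(k+2)) = (1/2)·(1/k - 1/(k+2)) (partial fractions)
Telescoping: Σ = (1/2)·(1 + 1/2 - 1/285 - 1/286) = 60847/81510

Sum = 60847/81510


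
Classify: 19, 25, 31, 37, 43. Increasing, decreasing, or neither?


Differences: 6, 6, 6, 6
All differences > 0 → strictly INCREASING

Monotonically increasing


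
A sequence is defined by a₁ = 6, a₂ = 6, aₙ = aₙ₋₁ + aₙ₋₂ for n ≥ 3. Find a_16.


Computing iteratively: 6, 6, 12, 18, 30, 48, 78, 126, 204, 330, 534, 864, ...
a_16 = 5922

a_16 = 5922


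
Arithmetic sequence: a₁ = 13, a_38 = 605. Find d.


d = (aₙ - a₁)/(n-1)
= (605 - 13)/(38-1)
= 592/37 = 16

d = 16


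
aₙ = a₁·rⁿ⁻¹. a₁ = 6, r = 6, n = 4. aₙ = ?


aₙ = a₁·r^(n-1)
= 6×6^3
= 6×216
= 1296

a_4 = 1296


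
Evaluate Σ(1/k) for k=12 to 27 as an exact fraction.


Σₖ₌12^27 1/k = 1/12 + 1/13 + 1/14 + ... + 1/27
= 69999534593/80313433200
≈ 0.8716

Sum = 69999534593/80313433200 ≈ 0.8716


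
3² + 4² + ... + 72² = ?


Σₖ₌3^72 k² = Σₖ₌₁^72 k² − Σₖ₌₁^2 k²
= 72·73·145/6 − 2·3·5/6
= 127020 − 5 = 127015

Σk² = 127015


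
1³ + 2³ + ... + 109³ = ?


n(n+1)/2 = 109×110/2 = 5995
Σk³ = 5995² = 35940025

Σk³ = 35940025


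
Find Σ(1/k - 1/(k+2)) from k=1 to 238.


Telescoping with gap 2: two head and two tail terms survive.
= (1 + 1/2) - (1/239 + 1/240)
= 3/2 - 1/239 - 1/240 = 85561/57360

Sum = 85561/57360


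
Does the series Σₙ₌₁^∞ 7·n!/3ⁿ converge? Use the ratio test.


aₙ = 7·n!/3^n
a_{n+1}/aₙ = (n+1)!/3^(n+1) × 3^n/n!  (constant 7 cancels)
= (n+1)/3
L = lim(n→∞) (n+1)/3 = ∞
L > 1 → series DIVERGES

Diverges (ratio test: L = ∞ > 1)


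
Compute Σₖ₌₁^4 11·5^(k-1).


Sₙ = 11×(5^4 - 1)/(5 - 1)
= 11×(625 - 1)/4
= 11×624/4
= 1716

S_4 = 1716


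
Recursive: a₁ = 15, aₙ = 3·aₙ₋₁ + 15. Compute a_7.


Computing step by step:
a_1 = 15
a_2 = 60
a_3 = 195
a_4 = 600
a_5 = 1815
a_6 = 5460
a_7 = 16395


a_7 = 16395


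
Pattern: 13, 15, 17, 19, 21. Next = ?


Pattern: arithmetic (d=2)
Terms: 13, 15, 17, 19, 21
Next term = 23

Next term = 23


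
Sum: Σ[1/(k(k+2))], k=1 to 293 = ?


1/(k(k+2)) = (1/2)·(1/k - 1/(k+2)) (partial fractions)
Telescoping: Σ = (1/2)·(1 + 1/2 - 1/294 - 1/295) = 64753/86730

Sum = 64753/86730


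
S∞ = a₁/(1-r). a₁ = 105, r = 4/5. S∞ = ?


S∞ = a₁/(1-r) = 105/(1 - 4/5)
= 105/(1/5)
= 525

S∞ = 525


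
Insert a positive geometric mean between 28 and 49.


GM = √(28×49) = √1372 = 37.0405

GM = 37.0405


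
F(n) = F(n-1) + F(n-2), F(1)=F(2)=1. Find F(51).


Fibonacci sequence: 1, 1, 2, 3, 5, 8, 13, 21, 34, 55, 89, ...
F(51) = 20365011074

F(51) = 20365011074


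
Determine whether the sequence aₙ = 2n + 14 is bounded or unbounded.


aₙ = 2n + 14 → as n→∞, aₙ→∞
No finite upper bound exists
The sequence is UNBOUNDED

Unbounded (aₙ → ∞ as n → ∞)


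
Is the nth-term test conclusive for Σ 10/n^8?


lim(n→∞) 10/n^8 = 0
lim aₙ = 0 → nth-term test is INCONCLUSIVE
(Need other tests; this is actually a convergent p-series with p=8 > 1)

Inconclusive (lim aₙ = 0; need another test)


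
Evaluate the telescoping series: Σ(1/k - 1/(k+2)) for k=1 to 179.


Telescoping with gap 2: two head and two tail terms survive.
= (1 + 1/2) - (1/180 + 1/181)
= 3/2 - 1/180 - 1/181 = 48509/32580

Sum = 48509/32580


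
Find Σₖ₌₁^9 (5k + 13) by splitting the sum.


Σ(5k+13) = 5·Σk + 13·n
= 5·45 + 13·9
= 225 + 117 = 342

Σ = 342


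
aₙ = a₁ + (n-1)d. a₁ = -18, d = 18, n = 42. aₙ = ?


aₙ = a₁ + (n-1)d
= -18 + (42-1)×18
= -18 + 738
= 720

a_42 = 720


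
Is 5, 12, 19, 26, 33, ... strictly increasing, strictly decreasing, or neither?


Differences: 7, 7, 7, 7
All differences > 0 → strictly INCREASING

Monotonically increasing


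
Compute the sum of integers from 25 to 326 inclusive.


Σₖ₌25^326 k = Σₖ₌₁^326 k − Σₖ₌₁^24 k
= 326·327/2 − 24·25/2
= 53301 − 300 = 53001

Σk = 53001


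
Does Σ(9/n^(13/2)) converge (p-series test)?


p-series test: Σ c/n^p converges if p > 1, diverges if p ≤ 1 (constant c > 0 doesn't affect convergence).
p = 13/2
13/2 > 1 → CONVERGES

Converges (p = 13/2 > 1)


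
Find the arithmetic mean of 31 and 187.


AM = (31 + 187)/2 = 218/2 = 109

AM = 109


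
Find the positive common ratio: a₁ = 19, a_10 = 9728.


r^(n-1) = aₙ/a₁
r^9 = 9728/19 = 512
r = 512^(1/9)
= 2

r = 2


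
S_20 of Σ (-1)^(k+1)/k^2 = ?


S = 1 - 1/4 + 1/9 - 1/16 + 1/25 - 1/36 + 1/49 - 1/64 ± ...
= 0.8213
(Full series converges to +π²/12 ≈ +0.8225)

S_20 = 0.8213


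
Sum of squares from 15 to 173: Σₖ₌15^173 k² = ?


Σₖ₌15^173 k² = Σₖ₌₁^173 k² − Σₖ₌₁^14 k²
= 173·174·347/6 − 14·15·29/6
= 1740899 − 1015 = 1739884

Σk² = 1739884


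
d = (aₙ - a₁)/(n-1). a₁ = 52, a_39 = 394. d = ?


d = (aₙ - a₁)/(n-1)
= (394 - 52)/(39-1)
= 342/38 = 9

d = 9


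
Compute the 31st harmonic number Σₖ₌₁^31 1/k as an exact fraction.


H_31 = 1/1 + 1/2 + 1/3 + ... + 1/31
= 290774257297357/72201776446800
≈ 4.0272

H_31 = 290774257297357/72201776446800 ≈ 4.0272


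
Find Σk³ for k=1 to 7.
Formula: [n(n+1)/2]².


n(n+1)/2 = 7×8/2 = 28
Σk³ = 28² = 784

Σk³ = 784


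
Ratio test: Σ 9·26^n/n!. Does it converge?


aₙ = 9·26^n/n!
a_{n+1}/aₙ = 26^(n+1)/(n+1)! × n!/26^n  (constant 9 cancels)
= 26/(n+1)
L = lim(n→∞) 26/(n+1) = 0
L < 1 → series CONVERGES

Converges (ratio test: L = 0 < 1)


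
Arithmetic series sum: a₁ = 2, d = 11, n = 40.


aₙ = 2 + (40-1)×11 = 431
Sₙ = n(a₁+aₙ)/2 = 40×(2+431)/2
= 40×433/2 = 8660

S_40 = 8660


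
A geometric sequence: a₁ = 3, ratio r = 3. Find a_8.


aₙ = a₁·r^(n-1)
= 3×3^7
= 3×2187
= 6561

a_8 = 6561


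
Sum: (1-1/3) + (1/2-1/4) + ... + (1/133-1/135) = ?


Telescoping with gap 2: two head and two tail terms survive.
= (1 + 1/2) - (1/134 + 1/135)
= 3/2 - 1/134 - 1/135 = 13433/9045

Sum = 13433/9045


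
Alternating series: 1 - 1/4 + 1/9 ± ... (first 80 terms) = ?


S = 1 - 1/4 + 1/9 - 1/16 + 1/25 - 1/36 + 1/49 - 1/64 ± ...
= 0.8224
(Full series converges to +π²/12 ≈ +0.8225)

S_80 = 0.8224


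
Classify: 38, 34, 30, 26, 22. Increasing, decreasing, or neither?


Differences: -4, -4, -4, -4
All differences < 0 → strictly DECREASING

Monotonically decreasing


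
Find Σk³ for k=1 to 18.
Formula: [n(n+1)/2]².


n(n+1)/2 = 18×19/2 = 171
Σk³ = 171² = 29241

Σk³ = 29241


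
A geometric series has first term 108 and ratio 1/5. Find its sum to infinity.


S∞ = a₁/(1-r) = 108/(1 - 1/5)
= 108/(4/5)
= 135

S∞ = 135


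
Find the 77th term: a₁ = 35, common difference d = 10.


aₙ = a₁ + (n-1)d
= 35 + (77-1)×10
= 35 + 760
= 795

a_77 = 795


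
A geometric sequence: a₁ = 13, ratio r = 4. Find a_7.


aₙ = a₁·r^(n-1)
= 13×4^6
= 13×4096
= 53248

a_7 = 53248


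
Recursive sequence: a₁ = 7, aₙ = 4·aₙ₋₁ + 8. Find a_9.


Computing step by step:
a_1 = 7
a_2 = 36
a_3 = 152
a_4 = 616
a_5 = 2472
a_6 = 9896
a_7 = 39592
a_8 = 158376
a_9 = 633512


a_9 = 633512


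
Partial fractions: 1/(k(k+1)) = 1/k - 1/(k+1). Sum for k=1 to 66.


1/(k(k+1)) = 1/k - 1/(k+1) (partial fractions)
Telescoping: Σ = 1 - 1/67 = 66/67

Sum = 66/67


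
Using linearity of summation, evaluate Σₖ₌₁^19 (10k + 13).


Σ(10k+13) = 10·Σk + 13·n
= 10·190 + 13·19
= 1900 + 247 = 2147

Σ = 2147


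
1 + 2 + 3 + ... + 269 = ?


n(n+1)/2 = 269×270/2 = 72630/2 = 36315

Σk = 36315


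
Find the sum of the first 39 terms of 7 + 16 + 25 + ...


aₙ = 7 + (39-1)×9 = 349
Sₙ = n(a₁+aₙ)/2 = 39×(7+349)/2
= 39×356/2 = 6942

S_39 = 6942


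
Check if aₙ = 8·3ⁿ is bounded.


aₙ = 8·3ⁿ → as n→∞, aₙ→∞ (since base 3 > 1)
No finite upper bound exists
The sequence is UNBOUNDED

Unbounded (aₙ → ∞ as n → ∞)


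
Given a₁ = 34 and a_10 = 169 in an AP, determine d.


d = (aₙ - a₁)/(n-1)
= (169 - 34)/(10-1)
= 135/9 = 15

d = 15


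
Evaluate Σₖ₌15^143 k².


Σₖ₌15^143 k² = Σₖ₌₁^143 k² − Σₖ₌₁^14 k²
= 143·144·287/6 − 14·15·29/6
= 984984 − 1015 = 983969

Σk² = 983969


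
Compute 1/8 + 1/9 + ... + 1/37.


Σₖ₌8^37 1/k = 1/8 + 1/9 + 1/10 + ... + 1/37
= 111627652111399/69388720221600
≈ 1.6087

Sum = 111627652111399/69388720221600 ≈ 1.6087


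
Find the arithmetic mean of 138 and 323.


AM = (138 + 323)/2 = 461/2 = 230.5

AM = 230.5


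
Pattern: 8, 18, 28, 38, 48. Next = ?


Pattern: arithmetic (d=10)
Terms: 8, 18, 28, 38, 48
Next term = 58

Next term = 58


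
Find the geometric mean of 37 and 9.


GM = √(37×9) = √333 = 18.2483

GM = 18.2483


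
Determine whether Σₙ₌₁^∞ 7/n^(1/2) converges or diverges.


p-series test: Σ c/n^p converges if p > 1, diverges if p ≤ 1 (constant c > 0 doesn't affect convergence).
p = 1/2
1/2 ≤ 1 → DIVERGES

Diverges (p = 1/2 ≤ 1)


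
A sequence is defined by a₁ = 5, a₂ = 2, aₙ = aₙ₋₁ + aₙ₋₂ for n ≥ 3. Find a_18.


Computing iteratively: 5, 2, 7, 9, 16, 25, 41, 66, 107, 173, 280, 453, ...
a_18 = 8129

a_18 = 8129


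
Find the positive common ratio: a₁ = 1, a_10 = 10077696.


r^(n-1) = aₙ/a₁
r^9 = 10077696/1 = 10077696
r = 10077696^(1/9)
= 6

r = 6


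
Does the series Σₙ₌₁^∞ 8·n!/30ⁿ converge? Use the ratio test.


aₙ = 8·n!/30^n
a_{n+1}/aₙ = (n+1)!/30^(n+1) × 30^n/n!  (constant 8 cancels)
= (n+1)/30
L = lim(n→∞) (n+1)/30 = ∞
L > 1 → series DIVERGES

Diverges (ratio test: L = ∞ > 1)


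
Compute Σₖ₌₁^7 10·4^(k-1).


Sₙ = 10×(4^7 - 1)/(4 - 1)
= 10×(16384 - 1)/3
= 10×16383/3
= 54610

S_7 = 54610


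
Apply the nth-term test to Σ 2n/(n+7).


lim(n→∞) 2n/(n+7) = 2/1 = 2  (divide numerator and denominator by n)
lim aₙ = 2 ≠ 0 → series DIVERGES

Diverges (lim aₙ = 2 ≠ 0)


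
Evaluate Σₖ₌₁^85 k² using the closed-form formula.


n = 85
n(n+1)(2n+1)/6 = 85×86×171/6
= 1250010/6 = 208335

Σk² = 208335


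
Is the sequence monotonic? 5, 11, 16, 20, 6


Differences: 6, 5, 4, -14
Difference at position 1 is +6 (> 0) but position 4 is -14 (< 0) — sequence both rises and falls
→ NOT monotonic

Not monotonic


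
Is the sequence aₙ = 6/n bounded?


a₁ = 6, a₂ = 6/2, a₃ = 6/3, ...
0 < aₙ ≤ 6 for all n ≥ 1
Lower bound: 0, Upper bound: 6
The sequence IS bounded

Bounded (0 < aₙ ≤ 6)


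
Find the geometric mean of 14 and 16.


GM = √(14×16) = √224 = 14.9666

GM = 14.9666


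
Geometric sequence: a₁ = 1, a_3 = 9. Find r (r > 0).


r^(n-1) = aₙ/a₁
r^2 = 9/1 = 9
r = 9^(1/2)
= ±3; taking r > 0 gives r = 3

r = 3


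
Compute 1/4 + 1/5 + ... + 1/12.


Σₖ₌4^12 1/k = 1/4 + 1/5 + 1/6 + 1/7 + 1/8 + 1/9 + 1/10 + 1/11 + 1/12
= 35201/27720
≈ 1.2699

Sum = 35201/27720 ≈ 1.2699


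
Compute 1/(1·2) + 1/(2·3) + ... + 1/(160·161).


1/(k(k+1)) = 1/k - 1/(k+1) (partial fractions)
Telescoping: Σ = 1 - 1/161 = 160/161

Sum = 160/161


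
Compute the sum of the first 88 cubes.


n(n+1)/2 = 88×89/2 = 3916
Σk³ = 3916² = 15335056

Σk³ = 15335056


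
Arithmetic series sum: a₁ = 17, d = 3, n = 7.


aₙ = 17 + (7-1)×3 = 35
Sₙ = n(a₁+aₙ)/2 = 7×(17+35)/2
= 7×52/2 = 182

S_7 = 182


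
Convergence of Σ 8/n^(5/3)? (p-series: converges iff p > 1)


p-series test: Σ c/n^p converges if p > 1, diverges if p ≤ 1 (constant c > 0 doesn't affect convergence).
p = 5/3
5/3 > 1 → CONVERGES

Converges (p = 5/3 > 1)


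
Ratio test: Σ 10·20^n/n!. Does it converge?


aₙ = 10·20^n/n!
a_{n+1}/aₙ = 20^(n+1)/(n+1)! × n!/20^n  (constant 10 cancels)
= 20/(n+1)
L = lim(n→∞) 20/(n+1) = 0
L < 1 → series CONVERGES

Converges (ratio test: L = 0 < 1)


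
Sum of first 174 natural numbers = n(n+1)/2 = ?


n(n+1)/2 = 174×175/2 = 30450/2 = 15225

Σk = 15225


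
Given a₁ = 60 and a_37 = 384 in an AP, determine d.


d = (aₙ - a₁)/(n-1)
= (384 - 60)/(37-1)
= 324/36 = 9

d = 9


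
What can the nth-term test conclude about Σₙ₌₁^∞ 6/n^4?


lim(n→∞) 6/n^4 = 0
lim aₙ = 0 → nth-term test is INCONCLUSIVE
(Need other tests; this is actually a convergent p-series with p=4 > 1)

Inconclusive (lim aₙ = 0; need another test)
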